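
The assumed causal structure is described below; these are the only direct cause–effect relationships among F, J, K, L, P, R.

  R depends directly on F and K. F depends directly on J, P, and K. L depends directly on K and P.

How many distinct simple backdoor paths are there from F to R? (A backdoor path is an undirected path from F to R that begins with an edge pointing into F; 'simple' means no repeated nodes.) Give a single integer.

2

A backdoor path from F to R is any simple undirected path whose first edge points into F (i.e. leaves F via a parent).
Parents of F: {J, K, P}.
Enumerating:
  P1: F <- K -> R
  P2: F <- P -> L <- K -> R
That exhausts the simple backdoor paths. Count: 2.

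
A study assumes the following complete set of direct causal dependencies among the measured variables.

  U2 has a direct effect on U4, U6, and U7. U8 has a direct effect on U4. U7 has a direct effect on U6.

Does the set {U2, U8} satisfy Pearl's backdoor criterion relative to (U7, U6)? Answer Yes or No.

Backdoor paths from U7 to U6 (paths whose first edge points into U7):
  P1: U7 <- U2 -> U6
Condition 1 (no descendant of U7 in the set): holds — descendants of U7 are {U6}; none are in {U2, U8}.
Condition 2 (every backdoor path blocked by {U2, U8}):
  P1: blocked at fork node U2 ∈ conditioning set.
{U2, U8} satisfies the backdoor criterion.

Yes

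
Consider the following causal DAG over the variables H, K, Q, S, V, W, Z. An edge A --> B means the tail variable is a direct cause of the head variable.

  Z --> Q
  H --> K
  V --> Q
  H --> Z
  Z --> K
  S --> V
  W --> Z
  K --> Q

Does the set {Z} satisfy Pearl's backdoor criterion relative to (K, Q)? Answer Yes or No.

Yes

Backdoor paths from K to Q (paths whose first edge points into K):
  P1: K <- H -> Z -> Q
  P2: K <- Z -> Q
Condition 1 (no descendant of K in the set): holds — descendants of K are {Q}; none are in {Z}.
Condition 2 (every backdoor path blocked by {Z}):
  P1: blocked at chain node Z ∈ conditioning set.
  P2: blocked at fork node Z ∈ conditioning set.
{Z} satisfies the backdoor criterion.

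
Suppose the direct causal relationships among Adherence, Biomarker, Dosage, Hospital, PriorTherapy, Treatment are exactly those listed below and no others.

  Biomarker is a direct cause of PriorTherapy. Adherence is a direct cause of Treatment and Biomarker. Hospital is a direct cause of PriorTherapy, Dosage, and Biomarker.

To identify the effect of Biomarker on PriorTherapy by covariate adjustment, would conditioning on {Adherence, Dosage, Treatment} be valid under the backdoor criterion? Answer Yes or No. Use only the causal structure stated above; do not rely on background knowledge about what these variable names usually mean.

Backdoor paths from Biomarker to PriorTherapy (paths whose first edge points into Biomarker):
  P1: Biomarker <- Hospital -> PriorTherapy
Condition 1 (no descendant of Biomarker in the set): holds — descendants of Biomarker are {PriorTherapy}; none are in {Adherence, Dosage, Treatment}.
Condition 2 (every backdoor path blocked by {Adherence, Dosage, Treatment}):
  P1: open — no interior node is in the conditioning set.
{Adherence, Dosage, Treatment} does not satisfy the backdoor criterion.

No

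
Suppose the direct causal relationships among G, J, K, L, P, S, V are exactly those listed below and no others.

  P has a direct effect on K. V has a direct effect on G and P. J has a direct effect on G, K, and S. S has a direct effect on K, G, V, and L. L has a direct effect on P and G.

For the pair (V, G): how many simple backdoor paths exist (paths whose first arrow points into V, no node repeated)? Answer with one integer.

7

A backdoor path from V to G is any simple undirected path whose first edge points into V (i.e. leaves V via a parent).
Parents of V: {S}.
Enumerating:
  P1: V <- S <- J -> G
  P2: V <- S <- J -> K <- P <- L -> G
  P3: V <- S -> L -> G
  P4: V <- S -> L -> P -> K <- J -> G
  P5: V <- S -> G
  P6: V <- S -> K <- J -> G
  P7: V <- S -> K <- P <- L -> G
That exhausts the simple backdoor paths. Count: 7.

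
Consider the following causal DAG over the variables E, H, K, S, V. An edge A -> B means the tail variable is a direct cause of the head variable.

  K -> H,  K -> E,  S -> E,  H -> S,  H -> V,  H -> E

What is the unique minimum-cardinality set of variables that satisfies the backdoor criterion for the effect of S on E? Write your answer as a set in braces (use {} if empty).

{H}

Variables eligible for adjustment (non-descendants of S, excluding S and E): {H, K, V}.
Backdoor paths from S to E:
  P1: S <- H <- K -> E
  P2: S <- H -> E
The empty set is not sufficient: P1 (S <- H <- K -> E) has no collider blocking it and no conditioned non-collider, so it is open.
Try {H}:
  P1: blocked at chain node H ∈ conditioning set.
  P2: blocked at fork node H ∈ conditioning set.
{H} contains no descendant of S and blocks every backdoor path.
No other singleton works — e.g. {K} leaves P2 open — so {H} is the unique smallest valid adjustment set.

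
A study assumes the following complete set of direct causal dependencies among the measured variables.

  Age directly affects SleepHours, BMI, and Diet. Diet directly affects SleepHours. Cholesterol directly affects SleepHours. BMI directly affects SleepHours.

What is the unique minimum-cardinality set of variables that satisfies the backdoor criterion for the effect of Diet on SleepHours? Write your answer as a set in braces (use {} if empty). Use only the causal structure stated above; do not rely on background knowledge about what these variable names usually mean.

{Age}

Variables eligible for adjustment (non-descendants of Diet, excluding Diet and SleepHours): {Age, BMI, Cholesterol}.
Backdoor paths from Diet to SleepHours:
  P1: Diet <- Age -> BMI -> SleepHours
  P2: Diet <- Age -> SleepHours
The empty set is not sufficient: P1 (Diet <- Age -> BMI -> SleepHours) has no collider blocking it and no conditioned non-collider, so it is open.
Try {Age}:
  P1: blocked at fork node Age ∈ conditioning set.
  P2: blocked at fork node Age ∈ conditioning set.
{Age} contains no descendant of Diet and blocks every backdoor path.
No other singleton works — e.g. {BMI} leaves P2 open — so {Age} is the unique smallest valid adjustment set.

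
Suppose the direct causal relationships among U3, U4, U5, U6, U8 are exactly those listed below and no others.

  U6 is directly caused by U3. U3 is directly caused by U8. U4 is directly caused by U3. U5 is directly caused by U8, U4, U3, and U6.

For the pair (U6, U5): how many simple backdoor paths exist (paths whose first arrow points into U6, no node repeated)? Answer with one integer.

3

A backdoor path from U6 to U5 is any simple undirected path whose first edge points into U6 (i.e. leaves U6 via a parent).
Parents of U6: {U3}.
Enumerating:
  P1: U6 <- U3 <- U8 -> U5
  P2: U6 <- U3 -> U4 -> U5
  P3: U6 <- U3 -> U5
That exhausts the simple backdoor paths. Count: 3.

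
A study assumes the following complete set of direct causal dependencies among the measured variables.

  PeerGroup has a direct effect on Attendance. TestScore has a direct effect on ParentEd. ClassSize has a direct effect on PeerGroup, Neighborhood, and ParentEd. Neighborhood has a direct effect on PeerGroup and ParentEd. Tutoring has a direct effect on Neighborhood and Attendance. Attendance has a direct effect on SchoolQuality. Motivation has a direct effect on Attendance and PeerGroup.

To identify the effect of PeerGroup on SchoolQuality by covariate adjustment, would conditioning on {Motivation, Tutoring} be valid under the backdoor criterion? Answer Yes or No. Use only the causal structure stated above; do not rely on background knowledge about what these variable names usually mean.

Yes

Backdoor paths from PeerGroup to SchoolQuality (paths whose first edge points into PeerGroup):
  P1: PeerGroup <- ClassSize -> Neighborhood <- Tutoring -> Attendance -> SchoolQuality
  P2: PeerGroup <- ClassSize -> ParentEd <- Neighborhood <- Tutoring -> Attendance -> SchoolQuality
  P3: PeerGroup <- Motivation -> Attendance -> SchoolQuality
  P4: PeerGroup <- Neighborhood <- Tutoring -> Attendance -> SchoolQuality
Condition 1 (no descendant of PeerGroup in the set): holds — descendants of PeerGroup are {Attendance, SchoolQuality}; none are in {Motivation, Tutoring}.
Condition 2 (every backdoor path blocked by {Motivation, Tutoring}):
  P1: blocked at collider Neighborhood (neither it nor any descendant is in the conditioning set).
  P2: blocked at collider ParentEd (neither it nor any descendant is in the conditioning set).
  P3: blocked at fork node Motivation ∈ conditioning set.
  P4: blocked at fork node Tutoring ∈ conditioning set.
{Motivation, Tutoring} satisfies the backdoor criterion.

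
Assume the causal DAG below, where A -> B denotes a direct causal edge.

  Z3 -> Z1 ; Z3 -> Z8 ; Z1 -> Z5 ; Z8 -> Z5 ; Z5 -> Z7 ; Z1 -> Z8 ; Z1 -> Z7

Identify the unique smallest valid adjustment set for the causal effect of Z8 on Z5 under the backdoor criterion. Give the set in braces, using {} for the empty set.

{Z1}

Variables eligible for adjustment (non-descendants of Z8, excluding Z8 and Z5): {Z1, Z3}.
Backdoor paths from Z8 to Z5:
  P1: Z8 <- Z3 -> Z1 -> Z5
  P2: Z8 <- Z3 -> Z1 -> Z7 <- Z5
  P3: Z8 <- Z1 -> Z5
  P4: Z8 <- Z1 -> Z7 <- Z5
The empty set is not sufficient: P1 (Z8 <- Z3 -> Z1 -> Z5) has no collider blocking it and no conditioned non-collider, so it is open.
Try {Z1}:
  P1: blocked at chain node Z1 ∈ conditioning set.
  P2: blocked at chain node Z1 ∈ conditioning set.
  P3: blocked at fork node Z1 ∈ conditioning set.
  P4: blocked at fork node Z1 ∈ conditioning set.
{Z1} contains no descendant of Z8 and blocks every backdoor path.
No other singleton works — e.g. {Z3} leaves P3 open — so {Z1} is the unique smallest valid adjustment set.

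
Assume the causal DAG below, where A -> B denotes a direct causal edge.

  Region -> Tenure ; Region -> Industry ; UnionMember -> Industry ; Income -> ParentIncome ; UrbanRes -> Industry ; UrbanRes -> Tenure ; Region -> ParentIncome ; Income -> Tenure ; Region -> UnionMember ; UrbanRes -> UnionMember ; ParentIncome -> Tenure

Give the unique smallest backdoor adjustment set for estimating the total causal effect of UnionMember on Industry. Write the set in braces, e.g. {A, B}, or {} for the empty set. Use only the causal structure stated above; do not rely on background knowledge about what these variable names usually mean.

Variables eligible for adjustment (non-descendants of UnionMember, excluding UnionMember and Industry): {Income, ParentIncome, Region, Tenure, UrbanRes}.
Backdoor paths from UnionMember to Industry:
  P1: UnionMember <- Region -> ParentIncome <- Income -> Tenure <- UrbanRes -> Industry
  P2: UnionMember <- Region -> ParentIncome -> Tenure <- UrbanRes -> Industry
  P3: UnionMember <- Region -> Tenure <- UrbanRes -> Industry
  P4: UnionMember <- Region -> Industry
  P5: UnionMember <- UrbanRes -> Tenure <- Income -> ParentIncome <- Region -> Industry
  P6: UnionMember <- UrbanRes -> Tenure <- Region -> Industry
  P7: UnionMember <- UrbanRes -> Tenure <- ParentIncome <- Region -> Industry
  P8: UnionMember <- UrbanRes -> Industry
The empty set is not sufficient: P4 (UnionMember <- Region -> Industry) has no collider blocking it and no conditioned non-collider, so it is open.
Try {Region, UrbanRes}:
  P1: blocked at fork node Region ∈ conditioning set.
  P2: blocked at fork node Region ∈ conditioning set.
  P3: blocked at fork node Region ∈ conditioning set.
  P4: blocked at fork node Region ∈ conditioning set.
  P5: blocked at fork node UrbanRes ∈ conditioning set.
  P6: blocked at fork node UrbanRes ∈ conditioning set.
  P7: blocked at fork node UrbanRes ∈ conditioning set.
  P8: blocked at fork node UrbanRes ∈ conditioning set.
{Region, UrbanRes} contains no descendant of UnionMember and blocks every backdoor path.
Every element of {Region, UrbanRes} is needed (dropping Region leaves P4 open; dropping UrbanRes leaves P8 open), so no proper subset is valid.
Among all size-2 subsets of the eligible variables, only {Region, UrbanRes} blocks every backdoor path, so it is the unique smallest valid adjustment set.

{Region, UrbanRes}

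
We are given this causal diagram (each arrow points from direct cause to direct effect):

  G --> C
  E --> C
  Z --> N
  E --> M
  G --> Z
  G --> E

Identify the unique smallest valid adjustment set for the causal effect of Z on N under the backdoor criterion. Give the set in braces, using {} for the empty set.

Variables eligible for adjustment (non-descendants of Z, excluding Z and N): {C, E, G, M}.
Backdoor paths from Z to N:
  (none)
With no backdoor paths the empty set already satisfies the criterion, and it is trivially minimal.

{}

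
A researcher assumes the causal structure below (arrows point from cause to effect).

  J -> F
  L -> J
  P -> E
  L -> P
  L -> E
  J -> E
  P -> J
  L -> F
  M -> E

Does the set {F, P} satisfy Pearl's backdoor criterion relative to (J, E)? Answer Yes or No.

Backdoor paths from J to E (paths whose first edge points into J):
  P1: J <- L -> P -> E
  P2: J <- L -> E
  P3: J <- P <- L -> E
  P4: J <- P -> E
Condition 1 (no descendant of J in the set): FAILS — F is a descendant of J.
Condition 2 (every backdoor path blocked by {F, P}):
  P1: blocked at chain node P ∈ conditioning set.
  P2: open — no interior node is in the conditioning set.
  P3: blocked at chain node P ∈ conditioning set.
  P4: blocked at fork node P ∈ conditioning set.
{F, P} does not satisfy the backdoor criterion.

No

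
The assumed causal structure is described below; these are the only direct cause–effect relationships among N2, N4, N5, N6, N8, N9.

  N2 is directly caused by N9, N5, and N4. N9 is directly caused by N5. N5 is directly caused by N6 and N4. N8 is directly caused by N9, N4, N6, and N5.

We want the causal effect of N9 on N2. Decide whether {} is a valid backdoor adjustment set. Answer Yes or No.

No

Backdoor paths from N9 to N2 (paths whose first edge points into N9):
  P1: N9 <- N5 <- N4 -> N2
  P2: N9 <- N5 <- N6 -> N8 <- N4 -> N2
  P3: N9 <- N5 -> N8 <- N4 -> N2
  P4: N9 <- N5 -> N2
Condition 1 (no descendant of N9 in the set): holds — descendants of N9 are {N2, N8}; none are in {}.
Condition 2 (every backdoor path blocked by {}):
  P1: open — no interior node is in the conditioning set.
  P2: blocked at collider N8 (neither it nor any descendant is in the conditioning set).
  P3: blocked at collider N8 (neither it nor any descendant is in the conditioning set).
  P4: open — no interior node is in the conditioning set.
{} does not satisfy the backdoor criterion.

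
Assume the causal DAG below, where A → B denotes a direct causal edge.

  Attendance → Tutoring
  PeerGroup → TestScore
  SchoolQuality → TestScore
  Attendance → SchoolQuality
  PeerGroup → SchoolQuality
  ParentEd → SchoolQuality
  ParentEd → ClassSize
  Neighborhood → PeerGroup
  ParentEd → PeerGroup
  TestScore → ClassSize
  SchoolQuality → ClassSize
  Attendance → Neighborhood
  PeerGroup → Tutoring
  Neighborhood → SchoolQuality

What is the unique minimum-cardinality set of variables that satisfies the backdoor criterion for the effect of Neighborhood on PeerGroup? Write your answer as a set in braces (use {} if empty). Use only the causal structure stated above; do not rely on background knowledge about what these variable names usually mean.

Variables eligible for adjustment (non-descendants of Neighborhood, excluding Neighborhood and PeerGroup): {Attendance, ParentEd}.
Backdoor paths from Neighborhood to PeerGroup:
  P1: Neighborhood <- Attendance -> Tutoring <- PeerGroup
  P2: Neighborhood <- Attendance -> SchoolQuality <- ParentEd -> PeerGroup
  P3: Neighborhood <- Attendance -> SchoolQuality <- ParentEd -> ClassSize <- TestScore <- PeerGroup
  P4: Neighborhood <- Attendance -> SchoolQuality <- PeerGroup
  P5: Neighborhood <- Attendance -> SchoolQuality -> TestScore <- PeerGroup
  P6: Neighborhood <- Attendance -> SchoolQuality -> TestScore -> ClassSize <- ParentEd -> PeerGroup
  P7: Neighborhood <- Attendance -> SchoolQuality -> ClassSize <- ParentEd -> PeerGroup
  P8: Neighborhood <- Attendance -> SchoolQuality -> ClassSize <- TestScore <- PeerGroup
Each backdoor path contains an unconditioned collider, so every path is already blocked with the empty conditioning set:
  P1: blocked at collider Tutoring (neither it nor any descendant is in the conditioning set).
  P2: blocked at collider SchoolQuality (neither it nor any descendant is in the conditioning set).
  P3: blocked at collider SchoolQuality (neither it nor any descendant is in the conditioning set).
  P4: blocked at collider SchoolQuality (neither it nor any descendant is in the conditioning set).
  P5: blocked at collider TestScore (neither it nor any descendant is in the conditioning set).
  P6: blocked at collider ClassSize (neither it nor any descendant is in the conditioning set).
  P7: blocked at collider ClassSize (neither it nor any descendant is in the conditioning set).
  P8: blocked at collider ClassSize (neither it nor any descendant is in the conditioning set).
The empty set is therefore the unique smallest valid set.

{}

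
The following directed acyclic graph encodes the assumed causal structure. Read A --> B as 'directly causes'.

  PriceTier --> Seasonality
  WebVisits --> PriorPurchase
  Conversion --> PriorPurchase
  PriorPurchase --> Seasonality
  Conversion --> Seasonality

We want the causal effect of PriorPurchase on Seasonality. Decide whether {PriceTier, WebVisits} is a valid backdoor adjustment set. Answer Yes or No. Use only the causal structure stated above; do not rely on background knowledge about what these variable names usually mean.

No

Backdoor paths from PriorPurchase to Seasonality (paths whose first edge points into PriorPurchase):
  P1: PriorPurchase <- Conversion -> Seasonality
Condition 1 (no descendant of PriorPurchase in the set): holds — descendants of PriorPurchase are {Seasonality}; none are in {PriceTier, WebVisits}.
Condition 2 (every backdoor path blocked by {PriceTier, WebVisits}):
  P1: open — no interior node is in the conditioning set.
{PriceTier, WebVisits} does not satisfy the backdoor criterion.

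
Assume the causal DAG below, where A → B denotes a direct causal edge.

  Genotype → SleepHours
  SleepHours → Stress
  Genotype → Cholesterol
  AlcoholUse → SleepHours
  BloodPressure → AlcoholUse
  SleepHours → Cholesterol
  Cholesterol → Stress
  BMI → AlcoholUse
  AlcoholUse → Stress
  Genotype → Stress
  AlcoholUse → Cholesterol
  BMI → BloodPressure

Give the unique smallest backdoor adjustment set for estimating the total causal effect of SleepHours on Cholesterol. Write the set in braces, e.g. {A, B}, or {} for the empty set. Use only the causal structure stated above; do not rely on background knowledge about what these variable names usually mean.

Variables eligible for adjustment (non-descendants of SleepHours, excluding SleepHours and Cholesterol): {AlcoholUse, BMI, BloodPressure, Genotype}.
Backdoor paths from SleepHours to Cholesterol:
  P1: SleepHours <- Genotype -> Cholesterol
  P2: SleepHours <- Genotype -> Stress <- AlcoholUse -> Cholesterol
  P3: SleepHours <- Genotype -> Stress <- Cholesterol
  P4: SleepHours <- AlcoholUse -> Cholesterol
  P5: SleepHours <- AlcoholUse -> Stress <- Genotype -> Cholesterol
  P6: SleepHours <- AlcoholUse -> Stress <- Cholesterol
The empty set is not sufficient: P1 (SleepHours <- Genotype -> Cholesterol) has no collider blocking it and no conditioned non-collider, so it is open.
Try {AlcoholUse, Genotype}:
  P1: blocked at fork node Genotype ∈ conditioning set.
  P2: blocked at fork node Genotype ∈ conditioning set.
  P3: blocked at fork node Genotype ∈ conditioning set.
  P4: blocked at fork node AlcoholUse ∈ conditioning set.
  P5: blocked at fork node AlcoholUse ∈ conditioning set.
  P6: blocked at fork node AlcoholUse ∈ conditioning set.
{AlcoholUse, Genotype} contains no descendant of SleepHours and blocks every backdoor path.
Every element of {AlcoholUse, Genotype} is needed (dropping AlcoholUse leaves P4 open; dropping Genotype leaves P1 open), so no proper subset is valid.
Among all size-2 subsets of the eligible variables, only {AlcoholUse, Genotype} blocks every backdoor path, so it is the unique smallest valid adjustment set.

{AlcoholUse, Genotype}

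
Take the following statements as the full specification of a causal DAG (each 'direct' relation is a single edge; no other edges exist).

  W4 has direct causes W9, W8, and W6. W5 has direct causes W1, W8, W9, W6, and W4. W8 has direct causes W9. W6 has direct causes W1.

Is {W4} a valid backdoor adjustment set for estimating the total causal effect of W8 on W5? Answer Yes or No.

No

Backdoor paths from W8 to W5 (paths whose first edge points into W8):
  P1: W8 <- W9 -> W4 <- W6 <- W1 -> W5
  P2: W8 <- W9 -> W4 <- W6 -> W5
  P3: W8 <- W9 -> W4 -> W5
  P4: W8 <- W9 -> W5
Condition 1 (no descendant of W8 in the set): FAILS — W4 is a descendant of W8.
Condition 2 (every backdoor path blocked by {W4}):
  P1: open — collider(s) W4 are conditioned on (or have a conditioned descendant) and no non-collider on the path is in the set.
  P2: open — collider(s) W4 are conditioned on (or have a conditioned descendant) and no non-collider on the path is in the set.
  P3: blocked at chain node W4 ∈ conditioning set.
  P4: open — no interior node is in the conditioning set.
{W4} does not satisfy the backdoor criterion.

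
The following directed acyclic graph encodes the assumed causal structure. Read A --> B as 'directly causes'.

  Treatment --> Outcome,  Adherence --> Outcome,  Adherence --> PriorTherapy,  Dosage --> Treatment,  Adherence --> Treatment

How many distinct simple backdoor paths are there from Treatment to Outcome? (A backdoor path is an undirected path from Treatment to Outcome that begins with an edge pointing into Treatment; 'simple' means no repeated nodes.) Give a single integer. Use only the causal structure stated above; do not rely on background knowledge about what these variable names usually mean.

A backdoor path from Treatment to Outcome is any simple undirected path whose first edge points into Treatment (i.e. leaves Treatment via a parent).
Parents of Treatment: {Adherence, Dosage}.
Enumerating:
  P1: Treatment <- Adherence -> Outcome
That exhausts the simple backdoor paths. Count: 1.

1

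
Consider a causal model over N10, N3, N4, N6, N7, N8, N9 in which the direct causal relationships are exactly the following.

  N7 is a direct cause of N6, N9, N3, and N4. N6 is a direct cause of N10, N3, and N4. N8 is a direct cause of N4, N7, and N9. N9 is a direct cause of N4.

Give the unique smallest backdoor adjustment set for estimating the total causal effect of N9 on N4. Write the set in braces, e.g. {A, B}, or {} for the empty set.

{N7, N8}

Variables eligible for adjustment (non-descendants of N9, excluding N9 and N4): {N10, N3, N6, N7, N8}.
Backdoor paths from N9 to N4:
  P1: N9 <- N8 -> N7 -> N6 -> N4
  P2: N9 <- N8 -> N7 -> N3 <- N6 -> N4
  P3: N9 <- N8 -> N7 -> N4
  P4: N9 <- N8 -> N4
  P5: N9 <- N7 <- N8 -> N4
  P6: N9 <- N7 -> N6 -> N4
  P7: N9 <- N7 -> N3 <- N6 -> N4
  P8: N9 <- N7 -> N4
The empty set is not sufficient: P1 (N9 <- N8 -> N7 -> N6 -> N4) has no collider blocking it and no conditioned non-collider, so it is open.
Try {N7, N8}:
  P1: blocked at fork node N8 ∈ conditioning set.
  P2: blocked at fork node N8 ∈ conditioning set.
  P3: blocked at fork node N8 ∈ conditioning set.
  P4: blocked at fork node N8 ∈ conditioning set.
  P5: blocked at chain node N7 ∈ conditioning set.
  P6: blocked at fork node N7 ∈ conditioning set.
  P7: blocked at fork node N7 ∈ conditioning set.
  P8: blocked at fork node N7 ∈ conditioning set.
{N7, N8} contains no descendant of N9 and blocks every backdoor path.
Every element of {N7, N8} is needed (dropping N7 leaves P6 open; dropping N8 leaves P4 open), so no proper subset is valid.
Among all size-2 subsets of the eligible variables, only {N7, N8} blocks every backdoor path, so it is the unique smallest valid adjustment set.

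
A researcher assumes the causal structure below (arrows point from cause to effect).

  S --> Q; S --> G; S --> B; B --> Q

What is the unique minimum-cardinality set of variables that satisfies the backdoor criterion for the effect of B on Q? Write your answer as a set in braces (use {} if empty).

Variables eligible for adjustment (non-descendants of B, excluding B and Q): {G, S}.
Backdoor paths from B to Q:
  P1: B <- S -> Q
The empty set is not sufficient: P1 (B <- S -> Q) has no collider blocking it and no conditioned non-collider, so it is open.
Try {S}:
  P1: blocked at fork node S ∈ conditioning set.
{S} contains no descendant of B and blocks every backdoor path.
No other singleton works — e.g. {G} leaves P1 open — so {S} is the unique smallest valid adjustment set.

{S}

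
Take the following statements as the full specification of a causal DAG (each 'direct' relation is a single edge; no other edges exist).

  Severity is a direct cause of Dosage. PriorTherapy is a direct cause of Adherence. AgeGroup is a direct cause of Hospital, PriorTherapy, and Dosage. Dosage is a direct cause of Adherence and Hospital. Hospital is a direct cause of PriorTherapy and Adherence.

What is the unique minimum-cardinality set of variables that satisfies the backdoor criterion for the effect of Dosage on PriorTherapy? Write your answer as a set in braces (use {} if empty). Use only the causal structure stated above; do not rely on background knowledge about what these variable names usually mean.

Variables eligible for adjustment (non-descendants of Dosage, excluding Dosage and PriorTherapy): {AgeGroup, Severity}.
Backdoor paths from Dosage to PriorTherapy:
  P1: Dosage <- AgeGroup -> Hospital -> PriorTherapy
  P2: Dosage <- AgeGroup -> Hospital -> Adherence <- PriorTherapy
  P3: Dosage <- AgeGroup -> PriorTherapy
The empty set is not sufficient: P1 (Dosage <- AgeGroup -> Hospital -> PriorTherapy) has no collider blocking it and no conditioned non-collider, so it is open.
Try {AgeGroup}:
  P1: blocked at fork node AgeGroup ∈ conditioning set.
  P2: blocked at fork node AgeGroup ∈ conditioning set.
  P3: blocked at fork node AgeGroup ∈ conditioning set.
{AgeGroup} contains no descendant of Dosage and blocks every backdoor path.
No other singleton works — e.g. {Severity} leaves P1 open — so {AgeGroup} is the unique smallest valid adjustment set.

{AgeGroup}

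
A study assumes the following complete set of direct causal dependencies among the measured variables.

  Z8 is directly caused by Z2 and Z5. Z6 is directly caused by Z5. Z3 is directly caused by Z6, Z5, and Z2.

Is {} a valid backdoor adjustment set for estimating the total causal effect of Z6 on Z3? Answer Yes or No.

Backdoor paths from Z6 to Z3 (paths whose first edge points into Z6):
  P1: Z6 <- Z5 -> Z3
  P2: Z6 <- Z5 -> Z8 <- Z2 -> Z3
Condition 1 (no descendant of Z6 in the set): holds — descendants of Z6 are {Z3}; none are in {}.
Condition 2 (every backdoor path blocked by {}):
  P1: open — no interior node is in the conditioning set.
  P2: blocked at collider Z8 (neither it nor any descendant is in the conditioning set).
{} does not satisfy the backdoor criterion.

No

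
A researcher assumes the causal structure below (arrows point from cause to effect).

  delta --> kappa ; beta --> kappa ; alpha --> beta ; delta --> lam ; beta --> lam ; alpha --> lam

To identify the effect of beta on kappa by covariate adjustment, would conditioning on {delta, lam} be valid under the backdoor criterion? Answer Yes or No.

No

Backdoor paths from beta to kappa (paths whose first edge points into beta):
  P1: beta <- alpha -> lam <- delta -> kappa
Condition 1 (no descendant of beta in the set): FAILS — lam is a descendant of beta.
Condition 2 (every backdoor path blocked by {delta, lam}):
  P1: blocked at fork node delta ∈ conditioning set.
{delta, lam} does not satisfy the backdoor criterion.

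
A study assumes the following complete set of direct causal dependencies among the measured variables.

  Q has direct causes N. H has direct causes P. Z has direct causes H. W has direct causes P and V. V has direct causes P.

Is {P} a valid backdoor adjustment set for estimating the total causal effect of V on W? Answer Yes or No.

Backdoor paths from V to W (paths whose first edge points into V):
  P1: V <- P -> W
Condition 1 (no descendant of V in the set): holds — descendants of V are {W}; none are in {P}.
Condition 2 (every backdoor path blocked by {P}):
  P1: blocked at fork node P ∈ conditioning set.
{P} satisfies the backdoor criterion.

Yes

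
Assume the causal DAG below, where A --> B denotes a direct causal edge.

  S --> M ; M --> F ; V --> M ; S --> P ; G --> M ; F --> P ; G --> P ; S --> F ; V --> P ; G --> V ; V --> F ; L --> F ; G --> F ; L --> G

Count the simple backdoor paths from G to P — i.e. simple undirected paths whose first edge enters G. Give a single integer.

A backdoor path from G to P is any simple undirected path whose first edge points into G (i.e. leaves G via a parent).
Parents of G: {L}.
Enumerating:
  P1: G <- L -> F <- V -> M <- S -> P
  P2: G <- L -> F <- V -> P
  P3: G <- L -> F <- S -> M <- V -> P
  P4: G <- L -> F <- S -> P
  P5: G <- L -> F <- M <- V -> P
  P6: G <- L -> F <- M <- S -> P
  P7: G <- L -> F -> P
That exhausts the simple backdoor paths. Count: 7.

7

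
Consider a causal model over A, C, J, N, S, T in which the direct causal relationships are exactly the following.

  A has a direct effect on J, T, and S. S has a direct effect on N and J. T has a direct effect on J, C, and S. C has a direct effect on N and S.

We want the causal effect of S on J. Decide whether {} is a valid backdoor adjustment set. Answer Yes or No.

No

Backdoor paths from S to J (paths whose first edge points into S):
  P1: S <- A -> T -> J
  P2: S <- A -> J
  P3: S <- T <- A -> J
  P4: S <- T -> J
  P5: S <- C <- T <- A -> J
  P6: S <- C <- T -> J
Condition 1 (no descendant of S in the set): holds — descendants of S are {J, N}; none are in {}.
Condition 2 (every backdoor path blocked by {}):
  P1: open — no interior node is in the conditioning set.
  P2: open — no interior node is in the conditioning set.
  P3: open — no interior node is in the conditioning set.
  P4: open — no interior node is in the conditioning set.
  P5: open — no interior node is in the conditioning set.
  P6: open — no interior node is in the conditioning set.
{} does not satisfy the backdoor criterion.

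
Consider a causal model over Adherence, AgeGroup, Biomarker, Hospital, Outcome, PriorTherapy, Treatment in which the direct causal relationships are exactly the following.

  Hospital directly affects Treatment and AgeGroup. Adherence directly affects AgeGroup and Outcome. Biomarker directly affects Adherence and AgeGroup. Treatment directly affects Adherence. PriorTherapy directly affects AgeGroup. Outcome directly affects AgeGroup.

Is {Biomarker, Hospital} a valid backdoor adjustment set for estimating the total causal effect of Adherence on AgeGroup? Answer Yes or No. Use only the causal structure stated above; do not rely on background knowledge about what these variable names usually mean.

Yes

Backdoor paths from Adherence to AgeGroup (paths whose first edge points into Adherence):
  P1: Adherence <- Biomarker -> AgeGroup
  P2: Adherence <- Treatment <- Hospital -> AgeGroup
Condition 1 (no descendant of Adherence in the set): holds — descendants of Adherence are {AgeGroup, Outcome}; none are in {Biomarker, Hospital}.
Condition 2 (every backdoor path blocked by {Biomarker, Hospital}):
  P1: blocked at fork node Biomarker ∈ conditioning set.
  P2: blocked at fork node Hospital ∈ conditioning set.
{Biomarker, Hospital} satisfies the backdoor criterion.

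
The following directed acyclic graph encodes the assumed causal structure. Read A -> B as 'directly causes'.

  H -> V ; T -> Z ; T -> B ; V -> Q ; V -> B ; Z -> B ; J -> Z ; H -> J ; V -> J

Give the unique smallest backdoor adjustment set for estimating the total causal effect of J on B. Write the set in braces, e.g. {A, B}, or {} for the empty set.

Variables eligible for adjustment (non-descendants of J, excluding J and B): {H, Q, T, V}.
Backdoor paths from J to B:
  P1: J <- H -> V -> B
  P2: J <- V -> B
The empty set is not sufficient: P1 (J <- H -> V -> B) has no collider blocking it and no conditioned non-collider, so it is open.
Try {V}:
  P1: blocked at chain node V ∈ conditioning set.
  P2: blocked at fork node V ∈ conditioning set.
{V} contains no descendant of J and blocks every backdoor path.
No other singleton works — e.g. {T} leaves P1 open — so {V} is the unique smallest valid adjustment set.

{V}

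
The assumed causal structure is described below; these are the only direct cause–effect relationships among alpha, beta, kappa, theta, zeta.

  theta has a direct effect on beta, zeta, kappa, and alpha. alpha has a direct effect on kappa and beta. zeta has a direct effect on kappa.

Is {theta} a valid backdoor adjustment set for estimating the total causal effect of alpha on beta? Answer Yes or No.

Backdoor paths from alpha to beta (paths whose first edge points into alpha):
  P1: alpha <- theta -> beta
Condition 1 (no descendant of alpha in the set): holds — descendants of alpha are {beta, kappa}; none are in {theta}.
Condition 2 (every backdoor path blocked by {theta}):
  P1: blocked at fork node theta ∈ conditioning set.
{theta} satisfies the backdoor criterion.

Yes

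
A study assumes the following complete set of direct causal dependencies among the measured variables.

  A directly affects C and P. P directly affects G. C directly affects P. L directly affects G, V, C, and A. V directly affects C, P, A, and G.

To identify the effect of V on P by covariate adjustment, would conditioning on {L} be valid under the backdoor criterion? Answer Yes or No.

Yes

Backdoor paths from V to P (paths whose first edge points into V):
  P1: V <- L -> A -> C -> P
  P2: V <- L -> A -> P
  P3: V <- L -> C <- A -> P
  P4: V <- L -> C -> P
  P5: V <- L -> G <- P
Condition 1 (no descendant of V in the set): holds — descendants of V are {A, C, G, P}; none are in {L}.
Condition 2 (every backdoor path blocked by {L}):
  P1: blocked at fork node L ∈ conditioning set.
  P2: blocked at fork node L ∈ conditioning set.
  P3: blocked at fork node L ∈ conditioning set.
  P4: blocked at fork node L ∈ conditioning set.
  P5: blocked at fork node L ∈ conditioning set.
{L} satisfies the backdoor criterion.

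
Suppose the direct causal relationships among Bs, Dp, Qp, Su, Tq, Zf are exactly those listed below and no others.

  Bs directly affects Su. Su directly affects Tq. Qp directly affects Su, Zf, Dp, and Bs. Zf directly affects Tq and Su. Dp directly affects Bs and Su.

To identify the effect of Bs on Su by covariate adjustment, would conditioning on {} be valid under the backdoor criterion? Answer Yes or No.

Backdoor paths from Bs to Su (paths whose first edge points into Bs):
  P1: Bs <- Qp -> Zf -> Su
  P2: Bs <- Qp -> Zf -> Tq <- Su
  P3: Bs <- Qp -> Dp -> Su
  P4: Bs <- Qp -> Su
  P5: Bs <- Dp <- Qp -> Zf -> Su
  P6: Bs <- Dp <- Qp -> Zf -> Tq <- Su
  P7: Bs <- Dp <- Qp -> Su
  P8: Bs <- Dp -> Su
Condition 1 (no descendant of Bs in the set): holds — descendants of Bs are {Su, Tq}; none are in {}.
Condition 2 (every backdoor path blocked by {}):
  P1: open — no interior node is in the conditioning set.
  P2: blocked at collider Tq (neither it nor any descendant is in the conditioning set).
  P3: open — no interior node is in the conditioning set.
  P4: open — no interior node is in the conditioning set.
  P5: open — no interior node is in the conditioning set.
  P6: blocked at collider Tq (neither it nor any descendant is in the conditioning set).
  P7: open — no interior node is in the conditioning set.
  P8: open — no interior node is in the conditioning set.
{} does not satisfy the backdoor criterion.

No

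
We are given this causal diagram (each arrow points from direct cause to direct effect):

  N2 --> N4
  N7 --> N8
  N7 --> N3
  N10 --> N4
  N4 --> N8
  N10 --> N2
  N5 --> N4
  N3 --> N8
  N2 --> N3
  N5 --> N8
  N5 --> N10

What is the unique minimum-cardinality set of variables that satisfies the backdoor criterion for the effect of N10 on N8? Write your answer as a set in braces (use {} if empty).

{N5}

Variables eligible for adjustment (non-descendants of N10, excluding N10 and N8): {N5, N7}.
Backdoor paths from N10 to N8:
  P1: N10 <- N5 -> N4 <- N2 -> N3 <- N7 -> N8
  P2: N10 <- N5 -> N4 <- N2 -> N3 -> N8
  P3: N10 <- N5 -> N4 -> N8
  P4: N10 <- N5 -> N8
The empty set is not sufficient: P3 (N10 <- N5 -> N4 -> N8) has no collider blocking it and no conditioned non-collider, so it is open.
Try {N5}:
  P1: blocked at fork node N5 ∈ conditioning set.
  P2: blocked at fork node N5 ∈ conditioning set.
  P3: blocked at fork node N5 ∈ conditioning set.
  P4: blocked at fork node N5 ∈ conditioning set.
{N5} contains no descendant of N10 and blocks every backdoor path.
No other singleton works — e.g. {N7} leaves P3 open — so {N5} is the unique smallest valid adjustment set.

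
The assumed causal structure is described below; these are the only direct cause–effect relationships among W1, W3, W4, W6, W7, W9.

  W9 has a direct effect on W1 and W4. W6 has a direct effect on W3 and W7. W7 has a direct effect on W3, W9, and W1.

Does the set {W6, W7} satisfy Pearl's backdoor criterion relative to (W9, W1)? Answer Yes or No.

Backdoor paths from W9 to W1 (paths whose first edge points into W9):
  P1: W9 <- W7 -> W1
Condition 1 (no descendant of W9 in the set): holds — descendants of W9 are {W1, W4}; none are in {W6, W7}.
Condition 2 (every backdoor path blocked by {W6, W7}):
  P1: blocked at fork node W7 ∈ conditioning set.
{W6, W7} satisfies the backdoor criterion.

Yes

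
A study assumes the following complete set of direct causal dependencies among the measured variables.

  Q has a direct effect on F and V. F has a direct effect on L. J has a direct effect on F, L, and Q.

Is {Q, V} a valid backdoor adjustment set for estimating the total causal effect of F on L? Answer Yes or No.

No

Backdoor paths from F to L (paths whose first edge points into F):
  P1: F <- J -> L
  P2: F <- Q <- J -> L
Condition 1 (no descendant of F in the set): holds — descendants of F are {L}; none are in {Q, V}.
Condition 2 (every backdoor path blocked by {Q, V}):
  P1: open — no interior node is in the conditioning set.
  P2: blocked at chain node Q ∈ conditioning set.
{Q, V} does not satisfy the backdoor criterion.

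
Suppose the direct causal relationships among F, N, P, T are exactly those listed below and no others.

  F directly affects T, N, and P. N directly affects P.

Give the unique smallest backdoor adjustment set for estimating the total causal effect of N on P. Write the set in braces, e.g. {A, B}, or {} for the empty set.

{F}

Variables eligible for adjustment (non-descendants of N, excluding N and P): {F, T}.
Backdoor paths from N to P:
  P1: N <- F -> P
The empty set is not sufficient: P1 (N <- F -> P) has no collider blocking it and no conditioned non-collider, so it is open.
Try {F}:
  P1: blocked at fork node F ∈ conditioning set.
{F} contains no descendant of N and blocks every backdoor path.
No other singleton works — e.g. {T} leaves P1 open — so {F} is the unique smallest valid adjustment set.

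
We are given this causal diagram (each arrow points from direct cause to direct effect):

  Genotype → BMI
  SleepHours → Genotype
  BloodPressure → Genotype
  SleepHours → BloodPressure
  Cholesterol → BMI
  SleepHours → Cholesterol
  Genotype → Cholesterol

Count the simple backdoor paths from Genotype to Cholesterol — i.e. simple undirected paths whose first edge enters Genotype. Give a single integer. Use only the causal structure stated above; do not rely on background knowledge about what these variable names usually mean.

2

A backdoor path from Genotype to Cholesterol is any simple undirected path whose first edge points into Genotype (i.e. leaves Genotype via a parent).
Parents of Genotype: {BloodPressure, SleepHours}.
Enumerating:
  P1: Genotype <- SleepHours -> Cholesterol
  P2: Genotype <- BloodPressure <- SleepHours -> Cholesterol
That exhausts the simple backdoor paths. Count: 2.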